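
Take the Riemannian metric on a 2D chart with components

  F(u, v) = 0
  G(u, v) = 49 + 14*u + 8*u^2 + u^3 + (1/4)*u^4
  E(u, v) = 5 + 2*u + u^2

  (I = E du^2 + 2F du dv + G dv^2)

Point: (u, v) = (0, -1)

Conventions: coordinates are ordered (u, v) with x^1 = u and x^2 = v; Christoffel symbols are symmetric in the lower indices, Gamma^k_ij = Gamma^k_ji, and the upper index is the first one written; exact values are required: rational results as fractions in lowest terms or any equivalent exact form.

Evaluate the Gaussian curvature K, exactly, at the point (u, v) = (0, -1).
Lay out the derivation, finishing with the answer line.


E = 5, F = 0, G = 49, EG - F^2 = 245 at the point
E_u = 2, E_v = 0, F_u = 0, F_v = 0, G_u = 14, G_v = 0
E_vv = 0, F_uv = 0, G_uu = 16
Apply the Brioschi formula K = (det M1 - det M2)/(EG - F^2)^2 over the derivative matrices of E, F, G.
M1 = [[-E_vv/2 + F_uv - G_uu/2, E_u/2, F_u - E_v/2], [F_v - G_u/2, E, F], [G_v/2, F, G]] = [[-8, 1, 0], [-7, 5, 0], [0, 0, 49]]; det M1 = -1617
M2 = [[0, E_v/2, G_u/2], [E_v/2, E, F], [G_u/2, F, G]] = [[0, 0, 7], [0, 5, 0], [7, 0, 49]]; det M2 = -245
det M1 - det M2 = -1372; K = -1372 / (245)^2 = -4/175

Answer: K = -4/175


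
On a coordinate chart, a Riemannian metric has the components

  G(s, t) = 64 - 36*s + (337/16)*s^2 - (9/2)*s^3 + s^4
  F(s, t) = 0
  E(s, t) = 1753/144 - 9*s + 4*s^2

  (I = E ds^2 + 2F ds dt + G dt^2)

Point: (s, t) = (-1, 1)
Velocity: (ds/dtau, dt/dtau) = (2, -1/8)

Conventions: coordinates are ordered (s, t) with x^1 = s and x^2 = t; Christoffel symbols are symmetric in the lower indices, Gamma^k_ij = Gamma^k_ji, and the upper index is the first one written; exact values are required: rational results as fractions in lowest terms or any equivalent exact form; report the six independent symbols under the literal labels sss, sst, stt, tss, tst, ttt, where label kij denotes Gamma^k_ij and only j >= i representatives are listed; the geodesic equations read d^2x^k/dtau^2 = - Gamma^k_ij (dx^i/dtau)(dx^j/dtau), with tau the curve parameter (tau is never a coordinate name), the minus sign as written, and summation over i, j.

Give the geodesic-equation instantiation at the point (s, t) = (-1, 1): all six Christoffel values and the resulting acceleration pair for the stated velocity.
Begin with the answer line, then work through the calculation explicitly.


Answer: Gamma_sss = -1224/3625, Gamma_sst = 0, Gamma_stt = 1377/725, Gamma_tss = 0, Gamma_tst = -17/45, Gamma_ttt = 0; accelerations (d^2s/dtau^2, d^2t/dtau^2) = (306459/232000, -17/90)

E = 3625/144, F = 0, G = 2025/16 at the point
E_s = -17, E_t = 0, F_s = 0, F_t = 0, G_s = -765/8, G_t = 0
EG - F^2 = 815625/256;  g^inv = (256/815625) * [[2025/16, 0], [0, 3625/144]]
first-kind symbols [ij,l] = (1/2)(d_i g_jl + d_j g_il - d_l g_ij): [ss,s] = E_s/2 = -17/2, [ss,t] = F_s - E_t/2 = 0, [st,s] = E_t/2 = 0, [st,t] = G_s/2 = -765/16, [tt,s] = F_t - G_s/2 = 765/16, [tt,t] = G_t/2 = 0
Gamma^s_ij = (G*[ij,s] - F*[ij,t])/(EG - F^2), Gamma^t_ij = (E*[ij,t] - F*[ij,s])/(EG - F^2)
Gamma_sss = -1224/3625, Gamma_sst = 0, Gamma_stt = 1377/725, Gamma_tss = 0, Gamma_tst = -17/45, Gamma_ttt = 0
d^2s/dtau^2 = -(Gamma_sss*(2)^2 + 2*Gamma_sst*(2)*(-1/8) + Gamma_stt*(-1/8)^2) = 306459/232000
d^2t/dtau^2 = -(Gamma_tss*(2)^2 + 2*Gamma_tst*(2)*(-1/8) + Gamma_ttt*(-1/8)^2) = -17/90


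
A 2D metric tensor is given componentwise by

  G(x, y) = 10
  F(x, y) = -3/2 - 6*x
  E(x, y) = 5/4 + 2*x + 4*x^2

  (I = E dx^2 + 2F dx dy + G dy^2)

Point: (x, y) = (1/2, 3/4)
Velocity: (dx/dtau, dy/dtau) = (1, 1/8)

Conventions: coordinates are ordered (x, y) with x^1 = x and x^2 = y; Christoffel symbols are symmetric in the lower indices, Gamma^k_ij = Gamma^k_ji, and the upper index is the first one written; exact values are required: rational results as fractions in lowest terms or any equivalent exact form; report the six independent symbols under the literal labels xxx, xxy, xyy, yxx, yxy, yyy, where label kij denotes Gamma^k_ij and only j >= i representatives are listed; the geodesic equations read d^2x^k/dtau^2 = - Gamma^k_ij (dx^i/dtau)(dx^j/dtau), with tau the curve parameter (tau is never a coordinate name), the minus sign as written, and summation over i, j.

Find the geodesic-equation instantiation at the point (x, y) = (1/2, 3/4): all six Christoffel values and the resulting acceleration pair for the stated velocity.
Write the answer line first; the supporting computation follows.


Answer: Gamma_xxx = 12/49, Gamma_xxy = 0, Gamma_xyy = 0, Gamma_yxx = -24/49, Gamma_yxy = 0, Gamma_yyy = 0; accelerations (d^2x/dtau^2, d^2y/dtau^2) = (-12/49, 24/49)

E = 13/4, F = -9/2, G = 10 at the point
E_x = 6, E_y = 0, F_x = -6, F_y = 0, G_x = 0, G_y = 0
EG - F^2 = 49/4;  g^inv = (4/49) * [[10, 9/2], [9/2, 13/4]]
first-kind symbols [ij,l] = (1/2)(d_i g_jl + d_j g_il - d_l g_ij): [xx,x] = E_x/2 = 3, [xx,y] = F_x - E_y/2 = -6, [xy,x] = E_y/2 = 0, [xy,y] = G_x/2 = 0, [yy,x] = F_y - G_x/2 = 0, [yy,y] = G_y/2 = 0
Gamma^x_ij = (G*[ij,x] - F*[ij,y])/(EG - F^2), Gamma^y_ij = (E*[ij,y] - F*[ij,x])/(EG - F^2)
Gamma_xxx = 12/49, Gamma_xxy = 0, Gamma_xyy = 0, Gamma_yxx = -24/49, Gamma_yxy = 0, Gamma_yyy = 0
d^2x/dtau^2 = -(Gamma_xxx*(1)^2 + 2*Gamma_xxy*(1)*(1/8) + Gamma_xyy*(1/8)^2) = -12/49
d^2y/dtau^2 = -(Gamma_yxx*(1)^2 + 2*Gamma_yxy*(1)*(1/8) + Gamma_yyy*(1/8)^2) = 24/49


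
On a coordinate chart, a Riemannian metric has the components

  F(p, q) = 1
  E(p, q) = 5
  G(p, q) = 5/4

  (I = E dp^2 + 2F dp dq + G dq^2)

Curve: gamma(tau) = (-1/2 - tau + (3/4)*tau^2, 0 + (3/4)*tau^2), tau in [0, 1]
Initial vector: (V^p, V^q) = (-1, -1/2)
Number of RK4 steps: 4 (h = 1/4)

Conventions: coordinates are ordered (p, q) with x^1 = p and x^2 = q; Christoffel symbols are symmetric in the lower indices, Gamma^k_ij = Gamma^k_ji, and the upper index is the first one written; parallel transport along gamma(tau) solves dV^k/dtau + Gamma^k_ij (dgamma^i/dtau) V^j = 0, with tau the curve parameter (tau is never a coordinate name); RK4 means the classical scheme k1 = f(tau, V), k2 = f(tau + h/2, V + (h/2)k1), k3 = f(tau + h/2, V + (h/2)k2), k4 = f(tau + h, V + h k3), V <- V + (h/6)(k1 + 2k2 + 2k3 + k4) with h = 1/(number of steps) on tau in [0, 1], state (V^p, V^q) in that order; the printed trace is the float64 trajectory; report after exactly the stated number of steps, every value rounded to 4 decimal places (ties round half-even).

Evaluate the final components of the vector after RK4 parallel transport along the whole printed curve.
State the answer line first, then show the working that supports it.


Answer: V^p = -1.0000, V^q = -0.5000

gamma'(tau) = (-1 + (3/2)*tau, (3/2)*tau); f(tau, V)^k = -Gamma^k_ij(gamma(tau)) gamma'^i(tau) V^j; h = 1/4; intermediate values shown to 6 dp
curve data and Christoffel symbols at the stage parameters:
  tau = 0.000000: gamma = (-0.500000, 0.000000), gamma' = (-1.000000, 0.000000); Gamma_ppp = 0.000000, Gamma_ppq = 0.000000, Gamma_pqq = 0.000000, Gamma_qpp = 0.000000, Gamma_qpq = 0.000000, Gamma_qqq = 0.000000
  tau = 0.125000: gamma = (-0.613281, 0.011719), gamma' = (-0.812500, 0.187500); Gamma_ppp = 0.000000, Gamma_ppq = 0.000000, Gamma_pqq = 0.000000, Gamma_qpp = 0.000000, Gamma_qpq = 0.000000, Gamma_qqq = 0.000000
  tau = 0.250000: gamma = (-0.703125, 0.046875), gamma' = (-0.625000, 0.375000); Gamma_ppp = 0.000000, Gamma_ppq = 0.000000, Gamma_pqq = 0.000000, Gamma_qpp = 0.000000, Gamma_qpq = 0.000000, Gamma_qqq = 0.000000
  tau = 0.375000: gamma = (-0.769531, 0.105469), gamma' = (-0.437500, 0.562500); Gamma_ppp = 0.000000, Gamma_ppq = 0.000000, Gamma_pqq = 0.000000, Gamma_qpp = 0.000000, Gamma_qpq = 0.000000, Gamma_qqq = 0.000000
  tau = 0.500000: gamma = (-0.812500, 0.187500), gamma' = (-0.250000, 0.750000); Gamma_ppp = 0.000000, Gamma_ppq = 0.000000, Gamma_pqq = 0.000000, Gamma_qpp = 0.000000, Gamma_qpq = 0.000000, Gamma_qqq = 0.000000
  tau = 0.625000: gamma = (-0.832031, 0.292969), gamma' = (-0.062500, 0.937500); Gamma_ppp = 0.000000, Gamma_ppq = 0.000000, Gamma_pqq = 0.000000, Gamma_qpp = 0.000000, Gamma_qpq = 0.000000, Gamma_qqq = 0.000000
  tau = 0.750000: gamma = (-0.828125, 0.421875), gamma' = (0.125000, 1.125000); Gamma_ppp = 0.000000, Gamma_ppq = 0.000000, Gamma_pqq = 0.000000, Gamma_qpp = 0.000000, Gamma_qpq = 0.000000, Gamma_qqq = 0.000000
  tau = 0.875000: gamma = (-0.800781, 0.574219), gamma' = (0.312500, 1.312500); Gamma_ppp = 0.000000, Gamma_ppq = 0.000000, Gamma_pqq = 0.000000, Gamma_qpp = 0.000000, Gamma_qpq = 0.000000, Gamma_qqq = 0.000000
  tau = 1.000000: gamma = (-0.750000, 0.750000), gamma' = (0.500000, 1.500000); Gamma_ppp = 0.000000, Gamma_ppq = 0.000000, Gamma_pqq = 0.000000, Gamma_qpp = 0.000000, Gamma_qpq = 0.000000, Gamma_qqq = 0.000000
step 0: V^p = -1.0000, V^q = -0.5000
step 1: k1 = (0.000000, 0.000000), k2 = (0.000000, 0.000000), k3 = (0.000000, 0.000000), k4 = (0.000000, 0.000000); V <- V + (h/6)(k1 + 2k2 + 2k3 + k4): V^p = -1.0000, V^q = -0.5000
step 2: k1 = (0.000000, 0.000000), k2 = (0.000000, 0.000000), k3 = (0.000000, 0.000000), k4 = (0.000000, 0.000000); V <- V + (h/6)(k1 + 2k2 + 2k3 + k4): V^p = -1.0000, V^q = -0.5000
step 3: k1 = (0.000000, 0.000000), k2 = (0.000000, 0.000000), k3 = (0.000000, 0.000000), k4 = (0.000000, 0.000000); V <- V + (h/6)(k1 + 2k2 + 2k3 + k4): V^p = -1.0000, V^q = -0.5000
step 4: k1 = (0.000000, 0.000000), k2 = (0.000000, 0.000000), k3 = (0.000000, 0.000000), k4 = (0.000000, 0.000000); V <- V + (h/6)(k1 + 2k2 + 2k3 + k4): V^p = -1.0000, V^q = -0.5000


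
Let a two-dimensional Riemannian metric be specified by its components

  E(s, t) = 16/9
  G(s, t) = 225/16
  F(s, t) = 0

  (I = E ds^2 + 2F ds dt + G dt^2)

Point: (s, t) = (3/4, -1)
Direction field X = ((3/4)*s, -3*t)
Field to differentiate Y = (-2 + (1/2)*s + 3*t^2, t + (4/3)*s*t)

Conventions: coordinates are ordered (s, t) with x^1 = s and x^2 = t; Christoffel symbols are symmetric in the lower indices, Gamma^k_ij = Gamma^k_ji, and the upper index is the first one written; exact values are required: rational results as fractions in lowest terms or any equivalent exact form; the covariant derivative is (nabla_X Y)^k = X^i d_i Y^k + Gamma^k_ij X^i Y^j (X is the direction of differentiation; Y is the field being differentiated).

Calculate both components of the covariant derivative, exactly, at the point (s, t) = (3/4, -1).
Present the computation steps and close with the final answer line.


E = 16/9, F = 0, G = 225/16 at the point
E_s = 0, E_t = 0, F_s = 0, F_t = 0, G_s = 0, G_t = 0
EG - F^2 = 25;  g^inv = (1/25) * [[225/16, 0], [0, 16/9]]
first-kind symbols [ij,l] = (1/2)(d_i g_jl + d_j g_il - d_l g_ij): [ss,s] = E_s/2 = 0, [ss,t] = F_s - E_t/2 = 0, [st,s] = E_t/2 = 0, [st,t] = G_s/2 = 0, [tt,s] = F_t - G_s/2 = 0, [tt,t] = G_t/2 = 0
Gamma^s_ij = (G*[ij,s] - F*[ij,t])/(EG - F^2), Gamma^t_ij = (E*[ij,t] - F*[ij,s])/(EG - F^2)
Gamma_sss = 0, Gamma_sst = 0, Gamma_stt = 0, Gamma_tss = 0, Gamma_tst = 0, Gamma_ttt = 0
X = (9/16, 3), Y = (11/8, -2) at the point

Answer: (nabla_X Y)^s = -567/32, (nabla_X Y)^t = 21/4


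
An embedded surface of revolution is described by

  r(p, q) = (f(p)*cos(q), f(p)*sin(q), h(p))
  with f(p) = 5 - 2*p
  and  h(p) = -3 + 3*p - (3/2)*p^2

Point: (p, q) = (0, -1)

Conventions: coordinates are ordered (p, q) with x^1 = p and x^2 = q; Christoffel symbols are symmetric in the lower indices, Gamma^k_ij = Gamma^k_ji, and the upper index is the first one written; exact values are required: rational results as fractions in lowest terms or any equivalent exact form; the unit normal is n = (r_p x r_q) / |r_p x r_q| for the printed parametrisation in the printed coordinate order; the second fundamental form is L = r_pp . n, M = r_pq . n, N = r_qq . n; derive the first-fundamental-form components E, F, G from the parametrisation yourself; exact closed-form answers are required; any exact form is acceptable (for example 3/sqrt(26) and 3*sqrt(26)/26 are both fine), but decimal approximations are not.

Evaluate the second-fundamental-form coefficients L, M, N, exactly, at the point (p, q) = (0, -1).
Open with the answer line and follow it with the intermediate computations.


Answer: L = 6*sqrt(13)/13, M = 0, N = 15*sqrt(13)/13

f = 5, f' = -2, f'' = 0, h' = 3, h'' = -3
E = 13, F = 0, G = 25; answer radicand W^2 = 13
unnormalised second-form numerators: l = 6, m = 0, n = 15; L = l/sqrt(13), and similarly M = m/sqrt(W^2), N = n/sqrt(W^2)


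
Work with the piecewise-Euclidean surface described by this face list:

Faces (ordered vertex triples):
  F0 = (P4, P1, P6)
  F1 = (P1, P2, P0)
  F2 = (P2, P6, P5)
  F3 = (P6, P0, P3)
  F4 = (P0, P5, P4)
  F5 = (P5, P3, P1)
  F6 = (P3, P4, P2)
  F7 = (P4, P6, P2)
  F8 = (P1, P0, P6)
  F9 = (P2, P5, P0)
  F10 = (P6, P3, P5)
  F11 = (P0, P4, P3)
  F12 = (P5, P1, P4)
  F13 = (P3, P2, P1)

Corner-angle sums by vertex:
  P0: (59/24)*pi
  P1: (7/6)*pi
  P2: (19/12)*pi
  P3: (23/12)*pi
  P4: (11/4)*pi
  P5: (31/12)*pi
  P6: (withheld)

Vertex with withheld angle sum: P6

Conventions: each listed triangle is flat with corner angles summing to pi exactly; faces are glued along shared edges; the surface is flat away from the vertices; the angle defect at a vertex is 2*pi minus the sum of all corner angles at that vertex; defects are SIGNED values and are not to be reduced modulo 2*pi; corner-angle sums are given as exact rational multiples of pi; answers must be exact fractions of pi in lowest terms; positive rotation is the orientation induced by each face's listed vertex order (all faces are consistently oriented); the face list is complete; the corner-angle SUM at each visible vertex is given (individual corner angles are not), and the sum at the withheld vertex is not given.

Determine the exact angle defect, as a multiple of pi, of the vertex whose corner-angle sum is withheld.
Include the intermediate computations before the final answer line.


V = 7, E = 21, F = 14; chi = V - E + F = 0
Gauss-Bonnet: total defect = 2*pi*chi = 0; visible defects sum to (-11/24)*pi

Answer: defect(P6) = (11/24)*pi


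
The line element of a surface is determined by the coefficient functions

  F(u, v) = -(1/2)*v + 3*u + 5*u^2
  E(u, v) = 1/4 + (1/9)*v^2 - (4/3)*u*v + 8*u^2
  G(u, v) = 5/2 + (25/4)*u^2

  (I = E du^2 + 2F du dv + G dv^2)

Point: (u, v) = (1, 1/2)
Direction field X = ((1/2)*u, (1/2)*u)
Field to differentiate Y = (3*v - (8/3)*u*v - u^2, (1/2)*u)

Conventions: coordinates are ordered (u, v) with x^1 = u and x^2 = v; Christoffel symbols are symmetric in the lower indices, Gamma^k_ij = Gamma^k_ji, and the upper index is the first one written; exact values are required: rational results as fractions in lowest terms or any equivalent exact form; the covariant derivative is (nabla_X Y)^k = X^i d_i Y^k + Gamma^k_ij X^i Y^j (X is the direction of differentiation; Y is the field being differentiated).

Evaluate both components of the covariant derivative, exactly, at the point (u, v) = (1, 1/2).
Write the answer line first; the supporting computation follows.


Answer: (nabla_X Y)^u = 229/3764, (nabla_X Y)^v = -96529/50814

E = 137/18, F = 31/4, G = 35/4 at the point
E_u = 46/3, E_v = -11/9, F_u = 13, F_v = -1/2, G_u = 25/2, G_v = 0
EG - F^2 = 941/144;  g^inv = (144/941) * [[35/4, -31/4], [-31/4, 137/18]]
first-kind symbols [ij,l] = (1/2)(d_i g_jl + d_j g_il - d_l g_ij): [uu,u] = E_u/2 = 23/3, [uu,v] = F_u - E_v/2 = 245/18, [uv,u] = E_v/2 = -11/18, [uv,v] = G_u/2 = 25/4, [vv,u] = F_v - G_u/2 = -27/4, [vv,v] = G_v/2 = 0
Gamma^u_ij = (G*[ij,u] - F*[ij,v])/(EG - F^2), Gamma^v_ij = (E*[ij,v] - F*[ij,u])/(EG - F^2)
Gamma_uuu = -5530/941, Gamma_uuv = -7745/941, Gamma_uvv = -8505/941, Gamma_vuu = 57256/8469, Gamma_vuv = 7532/941, Gamma_vvv = 7533/941
X = (1/2, 1/2), Y = (-5/6, 1/2) at the point


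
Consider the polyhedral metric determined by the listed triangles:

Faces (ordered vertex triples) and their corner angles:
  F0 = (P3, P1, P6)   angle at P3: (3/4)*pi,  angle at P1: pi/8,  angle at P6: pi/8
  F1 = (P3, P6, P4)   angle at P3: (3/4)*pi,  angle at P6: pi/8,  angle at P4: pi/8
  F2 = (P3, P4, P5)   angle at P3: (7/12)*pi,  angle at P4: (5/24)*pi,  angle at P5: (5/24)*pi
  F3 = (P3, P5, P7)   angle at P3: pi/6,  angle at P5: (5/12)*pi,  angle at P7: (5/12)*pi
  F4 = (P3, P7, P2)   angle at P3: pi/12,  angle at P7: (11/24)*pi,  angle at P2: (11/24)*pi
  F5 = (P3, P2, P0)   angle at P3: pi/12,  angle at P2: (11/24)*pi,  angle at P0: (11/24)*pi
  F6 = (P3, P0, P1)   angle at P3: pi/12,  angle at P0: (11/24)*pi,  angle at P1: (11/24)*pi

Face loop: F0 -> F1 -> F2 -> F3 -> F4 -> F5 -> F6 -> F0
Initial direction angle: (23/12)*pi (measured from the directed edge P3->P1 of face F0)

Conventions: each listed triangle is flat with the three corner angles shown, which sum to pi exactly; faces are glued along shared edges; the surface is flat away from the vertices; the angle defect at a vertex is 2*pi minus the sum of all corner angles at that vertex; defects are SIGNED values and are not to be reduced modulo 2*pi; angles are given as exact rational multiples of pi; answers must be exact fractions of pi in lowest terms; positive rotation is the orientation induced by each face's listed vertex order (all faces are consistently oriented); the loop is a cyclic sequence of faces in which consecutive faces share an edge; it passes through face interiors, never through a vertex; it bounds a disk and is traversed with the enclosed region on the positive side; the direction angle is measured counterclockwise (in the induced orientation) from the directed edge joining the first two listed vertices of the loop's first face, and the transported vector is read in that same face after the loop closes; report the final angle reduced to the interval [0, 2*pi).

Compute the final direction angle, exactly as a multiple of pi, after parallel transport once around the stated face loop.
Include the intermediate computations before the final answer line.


enclosed vertex P3: corner angles sum to (5/2)*pi, defect = 2*pi - (5/2)*pi = -pi/2
holonomy = initial angle + sum of enclosed defects (mod 2*pi), positive in the induced orientation
final angle = (23/12)*pi - pi/2 = (17/12)*pi (mod 2*pi)

Answer: final direction angle = (17/12)*pi


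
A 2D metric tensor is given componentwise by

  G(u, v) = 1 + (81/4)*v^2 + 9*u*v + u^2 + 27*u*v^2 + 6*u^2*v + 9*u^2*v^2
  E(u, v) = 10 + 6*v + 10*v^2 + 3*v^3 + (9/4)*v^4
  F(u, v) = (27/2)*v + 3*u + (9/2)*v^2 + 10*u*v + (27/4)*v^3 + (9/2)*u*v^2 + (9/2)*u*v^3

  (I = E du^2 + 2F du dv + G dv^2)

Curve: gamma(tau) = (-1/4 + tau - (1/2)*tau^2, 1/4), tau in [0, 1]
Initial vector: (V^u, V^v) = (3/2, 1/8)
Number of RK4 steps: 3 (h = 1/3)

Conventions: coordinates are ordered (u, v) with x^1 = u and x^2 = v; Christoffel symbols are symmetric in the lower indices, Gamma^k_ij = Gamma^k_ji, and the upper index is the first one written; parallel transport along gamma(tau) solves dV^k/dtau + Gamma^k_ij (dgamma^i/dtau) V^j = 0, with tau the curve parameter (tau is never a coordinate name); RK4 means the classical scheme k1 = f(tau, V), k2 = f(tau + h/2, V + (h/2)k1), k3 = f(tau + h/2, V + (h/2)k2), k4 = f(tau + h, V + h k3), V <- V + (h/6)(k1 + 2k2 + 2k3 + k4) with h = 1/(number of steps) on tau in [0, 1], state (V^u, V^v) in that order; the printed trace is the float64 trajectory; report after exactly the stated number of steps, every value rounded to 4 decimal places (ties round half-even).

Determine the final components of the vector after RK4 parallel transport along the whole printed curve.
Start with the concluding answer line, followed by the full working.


Answer: V^u = 1.4737, V^v = 0.1163

gamma'(tau) = (1 - tau, 0); f(tau, V)^k = -Gamma^k_ij(gamma(tau)) gamma'^i(tau) V^j; h = 1/3; intermediate values shown to 6 dp
curve data and Christoffel symbols at the stage parameters:
  tau = 0.000000: gamma = (-0.250000, 0.250000), gamma' = (1.000000, 0.000000); Gamma_uuu = 0.000000, Gamma_uuv = 0.462453, Gamma_uvv = 0.990970, Gamma_vuu = 0.000000, Gamma_vuv = 0.095084, Gamma_vvv = 0.203751
  tau = 0.166667: gamma = (-0.097222, 0.250000), gamma' = (0.833333, 0.000000); Gamma_uuu = 0.000000, Gamma_uuv = 0.446943, Gamma_uvv = 1.074791, Gamma_vuu = 0.000000, Gamma_vuv = 0.127632, Gamma_vvv = 0.306924
  tau = 0.333333: gamma = (0.027778, 0.250000), gamma' = (0.666667, 0.000000); Gamma_uuu = 0.000000, Gamma_uuv = 0.431594, Gamma_uvv = 1.130365, Gamma_vuu = 0.000000, Gamma_vuv = 0.151484, Gamma_vvv = 0.396743
  tau = 0.500000: gamma = (0.125000, 0.250000), gamma' = (0.500000, 0.000000); Gamma_uuu = 0.000000, Gamma_uuv = 0.418377, Gamma_uvv = 1.165480, Gamma_vuu = 0.000000, Gamma_vuv = 0.168133, Gamma_vvv = 0.468370
  tau = 0.666667: gamma = (0.194444, 0.250000), gamma' = (0.333333, 0.000000); Gamma_uuu = 0.000000, Gamma_uuv = 0.408409, Gamma_uvv = 1.186331, Gamma_vuu = 0.000000, Gamma_vuv = 0.178970, Gamma_vvv = 0.519867
  tau = 0.833333: gamma = (0.236111, 0.250000), gamma' = (0.166667, 0.000000); Gamma_uuu = 0.000000, Gamma_uuv = 0.402260, Gamma_uvv = 1.197203, Gamma_vuu = 0.000000, Gamma_vuv = 0.185048, Gamma_vvv = 0.550738
  tau = 1.000000: gamma = (0.250000, 0.250000), gamma' = (0.000000, 0.000000); Gamma_uuu = 0.000000, Gamma_uuv = 0.400187, Gamma_uvv = 1.200561, Gamma_vuu = 0.000000, Gamma_vuv = 0.187003, Gamma_vvv = 0.561010
step 0: V^u = 1.5000, V^v = 0.1250
step 1: k1 = (-0.057807, -0.011885), k2 = (-0.045819, -0.013084), k3 = (-0.045744, -0.013063), k4 = (-0.034713, -0.012184); V <- V + (h/6)(k1 + 2k2 + 2k3 + k4): V^u = 1.4847, V^v = 0.1208
step 2: k1 = (-0.034745, -0.012195), k2 = (-0.024836, -0.009981), k3 = (-0.024913, -0.010012), k4 = (-0.015985, -0.007005); V <- V + (h/6)(k1 + 2k2 + 2k3 + k4): V^u = 1.4763, V^v = 0.1175
step 3: k1 = (-0.015992, -0.007008), k2 = (-0.007797, -0.003587), k3 = (-0.007835, -0.003604), k4 = (0.000000, 0.000000); V <- V + (h/6)(k1 + 2k2 + 2k3 + k4): V^u = 1.4737, V^v = 0.1163


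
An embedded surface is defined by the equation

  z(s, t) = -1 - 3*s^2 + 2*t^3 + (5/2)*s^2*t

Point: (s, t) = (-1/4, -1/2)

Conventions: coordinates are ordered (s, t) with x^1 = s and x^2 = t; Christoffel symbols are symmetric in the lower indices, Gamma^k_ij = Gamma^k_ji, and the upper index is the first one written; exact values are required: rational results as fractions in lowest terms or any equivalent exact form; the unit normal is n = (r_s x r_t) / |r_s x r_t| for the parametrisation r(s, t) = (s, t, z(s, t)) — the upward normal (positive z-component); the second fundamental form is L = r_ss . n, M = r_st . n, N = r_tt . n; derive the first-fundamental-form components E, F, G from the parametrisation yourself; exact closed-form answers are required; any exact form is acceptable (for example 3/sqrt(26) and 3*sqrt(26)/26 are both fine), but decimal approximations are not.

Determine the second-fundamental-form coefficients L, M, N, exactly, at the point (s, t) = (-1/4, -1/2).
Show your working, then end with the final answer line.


z_s = 17/8, z_t = 53/32, z_ss = -17/2, z_st = -5/4, z_tt = -6
E = 353/64, F = 901/256, G = 3833/1024; answer radicand W^2 = 8457/1024
unnormalised second-form numerators: l = -17/2, m = -5/4, n = -6; L = l/sqrt(8457/1024), and similarly M = m/sqrt(W^2), N = n/sqrt(W^2)

Answer: L = -272*sqrt(8457)/8457, M = -40*sqrt(8457)/8457, N = -64*sqrt(8457)/2819


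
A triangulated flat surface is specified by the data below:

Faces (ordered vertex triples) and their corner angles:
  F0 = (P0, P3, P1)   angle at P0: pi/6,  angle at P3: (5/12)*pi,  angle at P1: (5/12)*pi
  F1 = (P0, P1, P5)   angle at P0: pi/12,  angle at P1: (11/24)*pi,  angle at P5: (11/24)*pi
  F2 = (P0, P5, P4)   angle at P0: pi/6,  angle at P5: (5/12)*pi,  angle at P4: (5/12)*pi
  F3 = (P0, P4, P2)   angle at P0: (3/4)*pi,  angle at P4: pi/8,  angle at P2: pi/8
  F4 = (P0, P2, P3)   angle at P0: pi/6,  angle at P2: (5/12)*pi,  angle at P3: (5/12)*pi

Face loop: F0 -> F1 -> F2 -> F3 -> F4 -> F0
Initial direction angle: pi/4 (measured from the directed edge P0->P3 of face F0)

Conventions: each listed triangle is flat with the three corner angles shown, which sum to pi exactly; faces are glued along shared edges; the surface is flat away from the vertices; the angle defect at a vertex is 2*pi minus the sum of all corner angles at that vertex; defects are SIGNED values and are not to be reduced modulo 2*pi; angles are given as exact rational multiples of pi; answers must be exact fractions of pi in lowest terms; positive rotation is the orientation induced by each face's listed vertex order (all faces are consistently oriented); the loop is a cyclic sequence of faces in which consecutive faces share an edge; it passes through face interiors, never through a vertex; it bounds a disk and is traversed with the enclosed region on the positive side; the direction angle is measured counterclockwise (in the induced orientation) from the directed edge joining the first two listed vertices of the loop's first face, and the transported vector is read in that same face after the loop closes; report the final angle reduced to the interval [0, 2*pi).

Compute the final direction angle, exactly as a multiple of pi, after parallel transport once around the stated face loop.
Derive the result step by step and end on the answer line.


enclosed vertex P0: corner angles sum to (4/3)*pi, defect = 2*pi - (4/3)*pi = (2/3)*pi
holonomy = initial angle + sum of enclosed defects (mod 2*pi), positive in the induced orientation
final angle = pi/4 + (2/3)*pi = (11/12)*pi (mod 2*pi)

Answer: final direction angle = (11/12)*pi


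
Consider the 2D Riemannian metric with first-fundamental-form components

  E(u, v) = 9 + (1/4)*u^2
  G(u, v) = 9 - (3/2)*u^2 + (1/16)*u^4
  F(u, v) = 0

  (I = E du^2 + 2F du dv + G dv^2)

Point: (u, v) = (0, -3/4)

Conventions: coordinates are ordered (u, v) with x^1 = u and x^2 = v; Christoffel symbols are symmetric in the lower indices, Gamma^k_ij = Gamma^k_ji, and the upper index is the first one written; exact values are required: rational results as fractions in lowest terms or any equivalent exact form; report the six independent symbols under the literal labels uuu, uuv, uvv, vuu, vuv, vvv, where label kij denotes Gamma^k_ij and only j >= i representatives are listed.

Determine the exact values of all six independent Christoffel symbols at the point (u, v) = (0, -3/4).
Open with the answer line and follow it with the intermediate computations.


Answer: Gamma_uuu = 0, Gamma_uuv = 0, Gamma_uvv = 0, Gamma_vuu = 0, Gamma_vuv = 0, Gamma_vvv = 0

E = 9, F = 0, G = 9 at the point
E_u = 0, E_v = 0, F_u = 0, F_v = 0, G_u = 0, G_v = 0
EG - F^2 = 81;  g^inv = (1/81) * [[9, 0], [0, 9]]
first-kind symbols [ij,l] = (1/2)(d_i g_jl + d_j g_il - d_l g_ij): [uu,u] = E_u/2 = 0, [uu,v] = F_u - E_v/2 = 0, [uv,u] = E_v/2 = 0, [uv,v] = G_u/2 = 0, [vv,u] = F_v - G_u/2 = 0, [vv,v] = G_v/2 = 0
Gamma^u_ij = (G*[ij,u] - F*[ij,v])/(EG - F^2), Gamma^v_ij = (E*[ij,v] - F*[ij,u])/(EG - F^2)


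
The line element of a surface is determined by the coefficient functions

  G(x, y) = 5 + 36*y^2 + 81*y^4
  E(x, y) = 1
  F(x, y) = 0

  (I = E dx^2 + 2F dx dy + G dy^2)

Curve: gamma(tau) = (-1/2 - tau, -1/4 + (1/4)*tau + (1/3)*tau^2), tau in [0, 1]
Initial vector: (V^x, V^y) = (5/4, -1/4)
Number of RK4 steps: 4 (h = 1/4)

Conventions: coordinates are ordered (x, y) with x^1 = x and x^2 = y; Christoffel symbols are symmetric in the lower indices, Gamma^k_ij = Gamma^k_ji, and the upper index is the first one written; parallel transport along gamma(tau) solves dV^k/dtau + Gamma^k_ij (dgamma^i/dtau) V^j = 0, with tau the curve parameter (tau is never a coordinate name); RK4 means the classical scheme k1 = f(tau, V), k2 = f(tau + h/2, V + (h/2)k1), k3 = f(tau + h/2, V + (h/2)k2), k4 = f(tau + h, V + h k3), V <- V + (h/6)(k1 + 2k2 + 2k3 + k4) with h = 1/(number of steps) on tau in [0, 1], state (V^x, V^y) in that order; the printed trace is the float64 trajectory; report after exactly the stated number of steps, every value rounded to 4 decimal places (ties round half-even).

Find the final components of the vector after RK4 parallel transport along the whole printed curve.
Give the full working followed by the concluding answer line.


gamma'(tau) = (-1, 1/4 + (2/3)*tau); f(tau, V)^k = -Gamma^k_ij(gamma(tau)) gamma'^i(tau) V^j; h = 1/4; intermediate values shown to 6 dp
curve data and Christoffel symbols at the stage parameters:
  tau = 0.000000: gamma = (-0.500000, -0.250000), gamma' = (-1.000000, 0.250000); Gamma_xxx = 0.000000, Gamma_xxy = 0.000000, Gamma_xyy = 0.000000, Gamma_yxx = 0.000000, Gamma_yxy = 0.000000, Gamma_yyy = -1.524006
  tau = 0.125000: gamma = (-0.625000, -0.213542), gamma' = (-1.000000, 0.333333); Gamma_xxx = 0.000000, Gamma_xxy = 0.000000, Gamma_xyy = 0.000000, Gamma_yxx = 0.000000, Gamma_yxy = 0.000000, Gamma_yyy = -1.360490
  tau = 0.250000: gamma = (-0.750000, -0.166667), gamma' = (-1.000000, 0.416667); Gamma_xxx = 0.000000, Gamma_xxy = 0.000000, Gamma_xyy = 0.000000, Gamma_yxx = 0.000000, Gamma_yxy = 0.000000, Gamma_yyy = -1.113402
  tau = 0.375000: gamma = (-0.875000, -0.109375), gamma' = (-1.000000, 0.500000); Gamma_xxx = 0.000000, Gamma_xxy = 0.000000, Gamma_xyy = 0.000000, Gamma_yxx = 0.000000, Gamma_yxy = 0.000000, Gamma_yyy = -0.762454
  tau = 0.500000: gamma = (-1.000000, -0.041667), gamma' = (-1.000000, 0.583333); Gamma_xxx = 0.000000, Gamma_xxy = 0.000000, Gamma_xyy = 0.000000, Gamma_yxx = 0.000000, Gamma_yxy = 0.000000, Gamma_yyy = -0.298597
  tau = 0.625000: gamma = (-1.125000, 0.036458), gamma' = (-1.000000, 0.666667); Gamma_xxx = 0.000000, Gamma_xxy = 0.000000, Gamma_xyy = 0.000000, Gamma_yxx = 0.000000, Gamma_yxy = 0.000000, Gamma_yyy = 0.261559
  tau = 0.750000: gamma = (-1.250000, 0.125000), gamma' = (-1.000000, 0.750000); Gamma_xxx = 0.000000, Gamma_xxy = 0.000000, Gamma_xyy = 0.000000, Gamma_yxx = 0.000000, Gamma_yxy = 0.000000, Gamma_yyy = 0.862803
  tau = 0.875000: gamma = (-1.375000, 0.223958), gamma' = (-1.000000, 0.833333); Gamma_xxx = 0.000000, Gamma_xxy = 0.000000, Gamma_xyy = 0.000000, Gamma_yxx = 0.000000, Gamma_yxy = 0.000000, Gamma_yyy = 1.409852
  tau = 1.000000: gamma = (-1.500000, 0.333333), gamma' = (-1.000000, 0.916667); Gamma_xxx = 0.000000, Gamma_xxy = 0.000000, Gamma_xyy = 0.000000, Gamma_yxx = 0.000000, Gamma_yxy = 0.000000, Gamma_yyy = 1.800000
step 0: V^x = 1.2500, V^y = -0.2500
step 1: k1 = (0.000000, -0.095250), k2 = (0.000000, -0.118774), k3 = (0.000000, -0.120107), k4 = (0.000000, -0.129909); V <- V + (h/6)(k1 + 2k2 + 2k3 + k4): V^x = 1.2500, V^y = -0.2793
step 2: k1 = (0.000000, -0.129567), k2 = (0.000000, -0.112646), k3 = (0.000000, -0.111840), k4 = (0.000000, -0.053517); V <- V + (h/6)(k1 + 2k2 + 2k3 + k4): V^x = 1.2500, V^y = -0.3056
step 3: k1 = (0.000000, -0.053234), k2 = (0.000000, 0.054453), k3 = (0.000000, 0.052106), k4 = (0.000000, 0.189341); V <- V + (h/6)(k1 + 2k2 + 2k3 + k4): V^x = 1.2500, V^y = -0.2911
step 4: k1 = (0.000000, 0.188354), k2 = (0.000000, 0.314313), k3 = (0.000000, 0.295815), k4 = (0.000000, 0.358247); V <- V + (h/6)(k1 + 2k2 + 2k3 + k4): V^x = 1.2500, V^y = -0.2175

Answer: V^x = 1.2500, V^y = -0.2175


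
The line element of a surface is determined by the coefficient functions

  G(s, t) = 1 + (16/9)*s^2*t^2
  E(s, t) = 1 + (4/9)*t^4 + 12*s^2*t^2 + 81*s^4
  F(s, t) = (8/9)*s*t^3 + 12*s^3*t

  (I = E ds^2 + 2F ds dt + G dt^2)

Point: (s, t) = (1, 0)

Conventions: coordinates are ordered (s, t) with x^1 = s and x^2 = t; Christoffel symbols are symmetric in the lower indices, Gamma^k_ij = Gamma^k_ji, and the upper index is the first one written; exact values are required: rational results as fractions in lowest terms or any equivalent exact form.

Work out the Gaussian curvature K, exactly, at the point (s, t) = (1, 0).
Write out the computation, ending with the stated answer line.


E = 82, F = 0, G = 1, EG - F^2 = 82 at the point
E_s = 324, E_t = 0, F_s = 0, F_t = 12, G_s = 0, G_t = 0
E_tt = 24, F_st = 36, G_ss = 0
Compute both Brioschi determinants and normalise by (EG - F^2)^2.
M1 = [[-E_tt/2 + F_st - G_ss/2, E_s/2, F_s - E_t/2], [F_t - G_s/2, E, F], [G_t/2, F, G]] = [[24, 162, 0], [12, 82, 0], [0, 0, 1]]; det M1 = 24
M2 = [[0, E_t/2, G_s/2], [E_t/2, E, F], [G_s/2, F, G]] = [[0, 0, 0], [0, 82, 0], [0, 0, 1]]; det M2 = 0
det M1 - det M2 = 24; K = 24 / (82)^2 = 6/1681

Answer: K = 6/1681


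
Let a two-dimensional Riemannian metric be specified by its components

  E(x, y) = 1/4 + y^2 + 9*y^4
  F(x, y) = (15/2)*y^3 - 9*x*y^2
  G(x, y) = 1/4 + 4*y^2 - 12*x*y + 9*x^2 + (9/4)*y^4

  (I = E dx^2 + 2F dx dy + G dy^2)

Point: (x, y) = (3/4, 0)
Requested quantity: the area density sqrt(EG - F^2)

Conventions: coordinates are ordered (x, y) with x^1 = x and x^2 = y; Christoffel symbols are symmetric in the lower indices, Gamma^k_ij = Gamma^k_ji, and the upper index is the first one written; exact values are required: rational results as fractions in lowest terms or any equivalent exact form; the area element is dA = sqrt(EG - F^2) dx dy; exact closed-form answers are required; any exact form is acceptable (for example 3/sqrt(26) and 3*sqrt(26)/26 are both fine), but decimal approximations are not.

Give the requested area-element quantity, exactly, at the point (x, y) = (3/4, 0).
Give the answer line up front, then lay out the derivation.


Answer: sqrt(EG - F^2) = sqrt(85)/8

E = 1/4, F = 0, G = 85/16; EG - F^2 = 85/64


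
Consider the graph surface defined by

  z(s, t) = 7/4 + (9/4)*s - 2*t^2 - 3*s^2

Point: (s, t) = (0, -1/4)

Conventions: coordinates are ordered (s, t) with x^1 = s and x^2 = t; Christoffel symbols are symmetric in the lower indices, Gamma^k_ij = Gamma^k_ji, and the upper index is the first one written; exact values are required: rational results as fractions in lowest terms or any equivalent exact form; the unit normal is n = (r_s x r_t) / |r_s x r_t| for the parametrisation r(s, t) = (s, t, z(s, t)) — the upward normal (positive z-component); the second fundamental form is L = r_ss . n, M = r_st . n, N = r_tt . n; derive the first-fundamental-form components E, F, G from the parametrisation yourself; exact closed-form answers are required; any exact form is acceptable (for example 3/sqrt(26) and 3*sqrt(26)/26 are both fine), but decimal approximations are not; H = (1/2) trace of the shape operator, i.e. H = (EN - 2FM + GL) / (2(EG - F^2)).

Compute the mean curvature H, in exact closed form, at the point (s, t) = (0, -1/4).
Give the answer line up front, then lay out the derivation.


Answer: H = -1160*sqrt(113)/12769

z_s = 9/4, z_t = 1, z_ss = -6, z_st = 0, z_tt = -4
E = 97/16, F = 9/4, G = 2; answer radicand W^2 = 113/16
unnormalised second-form numerators: l = -6, m = 0, n = -4; L = l/sqrt(113/16), and similarly M = m/sqrt(W^2), N = n/sqrt(W^2)
H = (E*n - 2*F*m + G*l) / (2*(EG - F^2)*sqrt(W^2)); E*n - 2*F*m + G*l = -145/4, EG - F^2 = 113/16, so H = (-290/113)/sqrt(113/16)


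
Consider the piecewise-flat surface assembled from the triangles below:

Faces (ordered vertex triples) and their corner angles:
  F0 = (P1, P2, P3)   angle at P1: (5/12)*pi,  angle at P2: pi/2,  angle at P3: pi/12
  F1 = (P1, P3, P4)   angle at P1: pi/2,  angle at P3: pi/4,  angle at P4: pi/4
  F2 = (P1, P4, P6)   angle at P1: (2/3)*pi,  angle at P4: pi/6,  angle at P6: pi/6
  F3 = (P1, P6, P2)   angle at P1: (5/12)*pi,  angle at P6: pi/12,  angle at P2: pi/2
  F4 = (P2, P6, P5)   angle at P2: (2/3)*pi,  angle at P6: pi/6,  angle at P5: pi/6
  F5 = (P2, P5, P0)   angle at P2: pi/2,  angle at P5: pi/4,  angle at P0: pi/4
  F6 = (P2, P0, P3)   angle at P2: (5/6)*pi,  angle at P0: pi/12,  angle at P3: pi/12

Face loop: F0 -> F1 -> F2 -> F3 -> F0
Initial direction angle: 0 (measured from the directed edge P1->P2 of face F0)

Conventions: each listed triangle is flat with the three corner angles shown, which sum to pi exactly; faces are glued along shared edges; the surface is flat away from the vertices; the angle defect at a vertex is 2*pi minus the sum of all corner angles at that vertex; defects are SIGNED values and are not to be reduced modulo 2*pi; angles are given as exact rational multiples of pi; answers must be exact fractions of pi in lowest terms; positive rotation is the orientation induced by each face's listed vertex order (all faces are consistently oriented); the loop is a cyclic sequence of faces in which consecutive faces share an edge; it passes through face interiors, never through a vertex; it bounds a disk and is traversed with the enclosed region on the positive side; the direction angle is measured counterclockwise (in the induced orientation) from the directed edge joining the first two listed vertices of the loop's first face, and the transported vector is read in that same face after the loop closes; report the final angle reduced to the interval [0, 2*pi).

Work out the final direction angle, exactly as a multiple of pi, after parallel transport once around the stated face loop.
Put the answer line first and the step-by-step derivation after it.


Answer: final direction angle = 0

enclosed vertex P1: corner angles sum to 2*pi, defect = 2*pi - 2*pi = 0
transport around the loop rotates by the sum of enclosed defects; add to the initial angle mod 2*pi
final angle = 0 + 0 = 0 (mod 2*pi)


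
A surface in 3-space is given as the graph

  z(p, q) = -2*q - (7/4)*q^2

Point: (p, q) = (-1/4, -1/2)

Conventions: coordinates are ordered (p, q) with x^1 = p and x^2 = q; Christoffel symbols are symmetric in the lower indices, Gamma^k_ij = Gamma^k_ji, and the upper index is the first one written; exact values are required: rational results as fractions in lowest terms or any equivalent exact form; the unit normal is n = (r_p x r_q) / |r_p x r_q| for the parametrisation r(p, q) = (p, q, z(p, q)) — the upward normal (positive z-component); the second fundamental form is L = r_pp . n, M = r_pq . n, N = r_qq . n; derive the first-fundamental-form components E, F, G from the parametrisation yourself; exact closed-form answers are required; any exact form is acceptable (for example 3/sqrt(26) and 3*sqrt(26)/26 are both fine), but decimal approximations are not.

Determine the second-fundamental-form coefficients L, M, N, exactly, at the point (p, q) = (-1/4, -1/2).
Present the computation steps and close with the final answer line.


z_p = 0, z_q = -1/4, z_pp = 0, z_pq = 0, z_qq = -7/2
E = 1, F = 0, G = 17/16; answer radicand W^2 = 17/16
unnormalised second-form numerators: l = 0, m = 0, n = -7/2; L = l/sqrt(17/16), and similarly M = m/sqrt(W^2), N = n/sqrt(W^2)

Answer: L = 0, M = 0, N = -14*sqrt(17)/17


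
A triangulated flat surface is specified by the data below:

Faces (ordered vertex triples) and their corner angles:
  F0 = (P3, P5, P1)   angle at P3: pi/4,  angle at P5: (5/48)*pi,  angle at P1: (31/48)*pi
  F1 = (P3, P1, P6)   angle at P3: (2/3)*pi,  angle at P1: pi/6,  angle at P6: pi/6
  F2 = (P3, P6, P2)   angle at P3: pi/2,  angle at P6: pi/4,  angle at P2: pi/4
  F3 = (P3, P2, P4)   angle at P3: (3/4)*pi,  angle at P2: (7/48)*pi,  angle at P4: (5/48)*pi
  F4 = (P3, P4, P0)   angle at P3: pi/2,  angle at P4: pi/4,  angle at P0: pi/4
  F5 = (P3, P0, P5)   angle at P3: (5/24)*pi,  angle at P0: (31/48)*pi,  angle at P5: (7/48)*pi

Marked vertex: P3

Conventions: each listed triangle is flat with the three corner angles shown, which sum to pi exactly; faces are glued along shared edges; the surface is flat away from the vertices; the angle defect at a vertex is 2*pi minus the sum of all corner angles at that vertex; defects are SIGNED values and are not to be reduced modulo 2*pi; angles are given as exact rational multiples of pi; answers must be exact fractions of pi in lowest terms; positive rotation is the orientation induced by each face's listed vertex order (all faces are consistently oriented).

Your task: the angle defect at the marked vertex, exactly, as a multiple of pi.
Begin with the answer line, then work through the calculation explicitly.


Answer: defect(P3) = (-7/8)*pi

Sum of corner angles at P3: (23/8)*pi
defect = 2*pi - (23/8)*pi


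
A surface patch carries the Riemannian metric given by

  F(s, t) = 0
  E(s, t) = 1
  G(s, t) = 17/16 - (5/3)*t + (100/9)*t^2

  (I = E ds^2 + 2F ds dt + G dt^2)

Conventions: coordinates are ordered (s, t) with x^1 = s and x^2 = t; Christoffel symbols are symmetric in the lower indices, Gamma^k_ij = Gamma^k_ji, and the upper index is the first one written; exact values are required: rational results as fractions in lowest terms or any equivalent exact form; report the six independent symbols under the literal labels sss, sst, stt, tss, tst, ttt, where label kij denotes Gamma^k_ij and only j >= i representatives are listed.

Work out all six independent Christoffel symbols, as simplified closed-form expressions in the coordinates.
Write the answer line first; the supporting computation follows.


Answer: Gamma_sss = 0, Gamma_sst = 0, Gamma_stt = 0, Gamma_tss = 0, Gamma_tst = 0, Gamma_ttt = (1600*t - 120)/(1600*t^2 - 240*t + 153)

E = 1; F = 0; G = 17/16 - (5/3)*t + (100/9)*t^2
Gamma^k_ij = (1/2) g^{kl} (d_i g_jl + d_j g_il - d_l g_ij), with g^inv = (1/(EG-F^2)) [[G, -F], [-F, E]]
first partials: E_s = 0, E_t = 0, F_s = 0, F_t = 0, G_s = 0, G_t = -5/3 + (200/9)*t
D = EG - F^2 = 17/16 - (5/3)*t + (100/9)*t^2
expanded: Gamma^s_ss = (G E_s - 2F F_s + F E_t)/(2D), Gamma^s_st = (G E_t - F G_s)/(2D), Gamma^s_tt = (2G F_t - G G_s - F G_t)/(2D), Gamma^t_ss = (2E F_s - E E_t - F E_s)/(2D), Gamma^t_st = (E G_s - F E_t)/(2D), Gamma^t_tt = (E G_t - 2F F_t + F G_s)/(2D); substitute and cancel common factors
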